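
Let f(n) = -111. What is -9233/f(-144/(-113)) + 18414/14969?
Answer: 140252731/1661559 ≈ 84.410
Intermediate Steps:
-9233/f(-144/(-113)) + 18414/14969 = -9233/(-111) + 18414/14969 = -9233*(-1/111) + 18414*(1/14969) = 9233/111 + 18414/14969 = 140252731/1661559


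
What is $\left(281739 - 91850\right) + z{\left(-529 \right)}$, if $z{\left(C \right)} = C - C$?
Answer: $189889$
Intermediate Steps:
$z{\left(C \right)} = 0$
$\left(281739 - 91850\right) + z{\left(-529 \right)} = \left(281739 - 91850\right) + 0 = 189889 + 0 = 189889$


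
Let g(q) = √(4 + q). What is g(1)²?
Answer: 5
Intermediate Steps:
g(1)² = (√(4 + 1))² = (√5)² = 5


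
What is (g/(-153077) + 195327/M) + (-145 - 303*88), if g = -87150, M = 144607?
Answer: -593401675285622/22136005739 ≈ -26807.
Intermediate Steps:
(g/(-153077) + 195327/M) + (-145 - 303*88) = (-87150/(-153077) + 195327/144607) + (-145 - 303*88) = (-87150*(-1/153077) + 195327*(1/144607)) + (-145 - 26664) = (87150/153077 + 195327/144607) - 26809 = 42502571229/22136005739 - 26809 = -593401675285622/22136005739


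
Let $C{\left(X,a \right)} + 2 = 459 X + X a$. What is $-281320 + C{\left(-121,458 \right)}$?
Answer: $-392279$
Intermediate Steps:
$C{\left(X,a \right)} = -2 + 459 X + X a$ ($C{\left(X,a \right)} = -2 + \left(459 X + X a\right) = -2 + 459 X + X a$)
$-281320 + C{\left(-121,458 \right)} = -281320 - 110959 = -392279$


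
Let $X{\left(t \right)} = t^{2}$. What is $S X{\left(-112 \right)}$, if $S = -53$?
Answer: $-664832$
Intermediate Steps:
$S X{\left(-112 \right)} = - 53 \left(-112\right)^{2} = \left(-53\right) 12544 = -664832$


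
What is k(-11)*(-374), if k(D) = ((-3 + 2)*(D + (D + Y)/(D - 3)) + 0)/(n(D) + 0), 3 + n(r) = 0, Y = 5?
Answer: 27676/21 ≈ 1317.9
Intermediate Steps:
n(r) = -3 (n(r) = -3 + 0 = -3)
k(D) = D/3 + (5 + D)/(3*(-3 + D)) (k(D) = ((-3 + 2)*(D + (D + 5)/(D - 3)) + 0)/(-3 + 0) = (-(D + (5 + D)/(-3 + D)) + 0)/(-3) = (-(D + (5 + D)/(-3 + D)) + 0)*(-⅓) = ((-D - (5 + D)/(-3 + D)) + 0)*(-⅓) = (-D - (5 + D)/(-3 + D))*(-⅓) = D/3 + (5 + D)/(3*(-3 + D)))
k(-11)*(-374) = ((5 + (-11)² - 2*(-11))/(3*(-3 - 11)))*(-374) = ((⅓)*(5 + 121 + 22)/(-14))*(-374) = ((⅓)*(-1/14)*148)*(-374) = -74/21*(-374) = 27676/21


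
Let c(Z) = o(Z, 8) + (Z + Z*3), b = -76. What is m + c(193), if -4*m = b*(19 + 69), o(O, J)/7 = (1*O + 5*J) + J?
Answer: 4131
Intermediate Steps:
o(O, J) = 7*O + 42*J (o(O, J) = 7*((1*O + 5*J) + J) = 7*((O + 5*J) + J) = 7*(O + 6*J) = 7*O + 42*J)
m = 1672 (m = -(-19)*(19 + 69) = -(-19)*88 = -¼*(-6688) = 1672)
c(Z) = 336 + 11*Z (c(Z) = (7*Z + 42*8) + (Z + Z*3) = (7*Z + 336) + (Z + 3*Z) = (336 + 7*Z) + 4*Z = 336 + 11*Z)
m + c(193) = 1672 + (336 + 11*193) = 1672 + (336 + 2123) = 1672 + 2459 = 4131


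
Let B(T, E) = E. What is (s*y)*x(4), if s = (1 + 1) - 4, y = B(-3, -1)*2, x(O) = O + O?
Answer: 32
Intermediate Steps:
x(O) = 2*O
y = -2 (y = -1*2 = -2)
s = -2 (s = 2 - 4 = -2)
(s*y)*x(4) = (-2*(-2))*(2*4) = 4*8 = 32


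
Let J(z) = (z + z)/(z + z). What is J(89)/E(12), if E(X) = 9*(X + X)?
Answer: 1/216 ≈ 0.0046296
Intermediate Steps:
E(X) = 18*X (E(X) = 9*(2*X) = 18*X)
J(z) = 1 (J(z) = (2*z)/((2*z)) = (2*z)*(1/(2*z)) = 1)
J(89)/E(12) = 1/(18*12) = 1/216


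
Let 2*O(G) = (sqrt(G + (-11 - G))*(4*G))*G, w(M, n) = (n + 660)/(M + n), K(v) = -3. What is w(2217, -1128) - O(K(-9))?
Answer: -52/121 - 18*I*sqrt(11) ≈ -0.42975 - 59.699*I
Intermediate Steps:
w(M, n) = (660 + n)/(M + n)
O(G) = 2*I*sqrt(11)*G**2 (O(G) = ((sqrt(G + (-11 - G))*(4*G))*G)/2 = ((sqrt(-11)*(4*G))*G)/2 = (((I*sqrt(11))*(4*G))*G)/2 = ((4*I*G*sqrt(11))*G)/2 = (4*I*sqrt(11)*G**2)/2 = 2*I*sqrt(11)*G**2)
w(2217, -1128) - O(K(-9)) = (660 - 1128)/(2217 - 1128) - 2*I*sqrt(11)*(-3)**2 = -468/1089 - 2*I*sqrt(11)*9 = (1/1089)*(-468) - 18*I*sqrt(11) = -52/121 - 18*I*sqrt(11)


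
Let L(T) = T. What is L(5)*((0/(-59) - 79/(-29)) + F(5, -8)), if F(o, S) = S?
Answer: -765/29 ≈ -26.379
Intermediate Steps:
L(5)*((0/(-59) - 79/(-29)) + F(5, -8)) = 5*((0/(-59) - 79/(-29)) - 8) = 5*((0*(-1/59) - 79*(-1/29)) - 8) = 5*((0 + 79/29) - 8) = 5*(79/29 - 8) = 5*(-153/29) = -765/29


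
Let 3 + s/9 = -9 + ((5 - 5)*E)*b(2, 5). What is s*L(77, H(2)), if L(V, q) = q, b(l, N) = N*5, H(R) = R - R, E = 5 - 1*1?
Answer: 0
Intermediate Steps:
E = 4 (E = 5 - 1 = 4)
H(R) = 0
b(l, N) = 5*N
s = -108 (s = -27 + 9*(-9 + ((5 - 5)*4)*(5*5)) = -27 + 9*(-9 + (0*4)*25) = -27 + 9*(-9 + 0*25) = -27 + 9*(-9 + 0) = -27 + 9*(-9) = -27 - 81 = -108)
s*L(77, H(2)) = -108*0 = 0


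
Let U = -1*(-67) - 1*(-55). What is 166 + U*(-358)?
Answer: -43510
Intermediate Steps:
U = 122 (U = 67 + 55 = 122)
166 + U*(-358) = 166 + 122*(-358) = 166 - 43676 = -43510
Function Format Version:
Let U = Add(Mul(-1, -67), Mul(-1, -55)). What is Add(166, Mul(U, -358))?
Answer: -43510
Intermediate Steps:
U = 122 (U = Add(67, 55) = 122)
Add(166, Mul(U, -358)) = Add(166, Mul(122, -358)) = Add(166, -43676) = -43510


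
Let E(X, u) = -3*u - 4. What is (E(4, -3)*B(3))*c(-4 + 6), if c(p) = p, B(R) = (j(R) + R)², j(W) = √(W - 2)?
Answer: 160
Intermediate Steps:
j(W) = √(-2 + W)
B(R) = (R + √(-2 + R))² (B(R) = (√(-2 + R) + R)² = (R + √(-2 + R))²)
E(X, u) = -4 - 3*u
(E(4, -3)*B(3))*c(-4 + 6) = ((-4 - 3*(-3))*(3 + √(-2 + 3))²)*(-4 + 6) = ((-4 + 9)*(3 + √1)²)*2 = (5*(3 + 1)²)*2 = (5*4²)*2 = (5*16)*2 = 80*2 = 160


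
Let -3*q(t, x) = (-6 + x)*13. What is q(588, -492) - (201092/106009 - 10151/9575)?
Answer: 2189598707109/1015036175 ≈ 2157.2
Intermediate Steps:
q(t, x) = 26 - 13*x/3 (q(t, x) = -(-6 + x)*13/3 = -(-78 + 13*x)/3 = 26 - 13*x/3)
q(588, -492) - (201092/106009 - 10151/9575) = (26 - 13/3*(-492)) - (201092/106009 - 10151/9575) = (26 + 2132) - (201092*(1/106009) - 10151*1/9575) = 2158 - (201092/106009 - 10151/9575) = 2158 - 1*849358541/1015036175 = 2158 - 849358541/1015036175 = 2189598707109/1015036175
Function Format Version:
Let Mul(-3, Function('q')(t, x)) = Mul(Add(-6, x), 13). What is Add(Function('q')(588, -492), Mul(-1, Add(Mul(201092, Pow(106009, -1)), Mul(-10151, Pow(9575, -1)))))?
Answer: Rational(2189598707109, 1015036175) ≈ 2157.2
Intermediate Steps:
Function('q')(t, x) = Add(26, Mul(Rational(-13, 3), x)) (Function('q')(t, x) = Mul(Rational(-1, 3), Mul(Add(-6, x), 13)) = Mul(Rational(-1, 3), Add(-78, Mul(13, x))) = Add(26, Mul(Rational(-13, 3), x)))
Add(Function('q')(588, -492), Mul(-1, Add(Mul(201092, Pow(106009, -1)), Mul(-10151, Pow(9575, -1))))) = Add(Add(26, Mul(Rational(-13, 3), -492)), Mul(-1, Add(Mul(201092, Pow(106009, -1)), Mul(-10151, Pow(9575, -1))))) = Add(Add(26, 2132), Mul(-1, Add(Mul(201092, Rational(1, 106009)), Mul(-10151, Rational(1, 9575))))) = Add(2158, Mul(-1, Add(Rational(201092, 106009), Rational(-10151, 9575)))) = Add(2158, Mul(-1, Rational(849358541, 1015036175))) = Add(2158, Rational(-849358541, 1015036175)) = Rational(2189598707109, 1015036175)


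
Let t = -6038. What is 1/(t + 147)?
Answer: -1/5891 ≈ -0.00016975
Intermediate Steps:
1/(t + 147) = 1/(-6038 + 147) = 1/(-5891) = -1/5891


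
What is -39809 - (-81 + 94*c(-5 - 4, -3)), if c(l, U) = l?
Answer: -38882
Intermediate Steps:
-39809 - (-81 + 94*c(-5 - 4, -3)) = -39809 - (-81 + 94*(-5 - 4)) = -39809 - (-81 + 94*(-9)) = -39809 - (-81 - 846) = -39809 - 1*(-927) = -39809 + 927 = -38882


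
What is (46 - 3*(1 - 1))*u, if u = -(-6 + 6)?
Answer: 0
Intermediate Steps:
u = 0 (u = -1*0 = 0)
(46 - 3*(1 - 1))*u = (46 - 3*(1 - 1))*0 = (46 - 3*0)*0 = (46 + 0)*0 = 46*0 = 0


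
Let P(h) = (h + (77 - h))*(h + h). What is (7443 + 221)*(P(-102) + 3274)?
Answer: -95294176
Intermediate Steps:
P(h) = 154*h (P(h) = 77*(2*h) = 154*h)
(7443 + 221)*(P(-102) + 3274) = (7443 + 221)*(154*(-102) + 3274) = 7664*(-15708 + 3274) = 7664*(-12434) = -95294176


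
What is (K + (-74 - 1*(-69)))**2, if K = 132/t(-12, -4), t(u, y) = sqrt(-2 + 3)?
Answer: 16129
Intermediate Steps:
t(u, y) = 1 (t(u, y) = sqrt(1) = 1)
K = 132 (K = 132/1 = 132*1 = 132)
(K + (-74 - 1*(-69)))**2 = (132 + (-74 - 1*(-69)))**2 = (132 + (-74 + 69))**2 = (132 - 5)**2 = 127**2 = 16129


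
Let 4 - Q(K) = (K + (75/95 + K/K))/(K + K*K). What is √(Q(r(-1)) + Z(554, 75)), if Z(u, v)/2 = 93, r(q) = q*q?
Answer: √272346/38 ≈ 13.733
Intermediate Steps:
r(q) = q²
Z(u, v) = 186 (Z(u, v) = 2*93 = 186)
Q(K) = 4 - (34/19 + K)/(K + K²) (Q(K) = 4 - (K + (75/95 + K/K))/(K + K*K) = 4 - (K + (75*(1/95) + 1))/(K + K²) = 4 - (K + (15/19 + 1))/(K + K²) = 4 - (K + 34/19)/(K + K²) = 4 - (34/19 + K)/(K + K²))
√(Q(r(-1)) + Z(554, 75)) = √((-34 + 57*(-1)² + 76*((-1)²)²)/(19*((-1)²)*(1 + (-1)²)) + 186) = √((1/19)*(-34 + 57*1 + 76*1²)/(1*(1 + 1)) + 186) = √((1/19)*1*(-34 + 57 + 76*1)/2 + 186) = √((1/19)*1*(½)*(-34 + 57 + 76) + 186) = √((1/19)*1*(½)*99 + 186) = √(99/38 + 186) = √(7167/38) = √272346/38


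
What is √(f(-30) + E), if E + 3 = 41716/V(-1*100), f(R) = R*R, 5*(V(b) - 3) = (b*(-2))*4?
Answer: √30632101/163 ≈ 33.955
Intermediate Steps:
V(b) = 3 - 8*b/5 (V(b) = 3 + ((b*(-2))*4)/5 = 3 + (-2*b*4)/5 = 3 + (-8*b)/5 = 3 - 8*b/5)
f(R) = R²
E = 41227/163 (E = -3 + 41716/(3 - (-8)*100/5) = -3 + 41716/(3 - 8/5*(-100)) = -3 + 41716/(3 + 160) = -3 + 41716/163 = 41227/163 ≈ 252.93)
√(f(-30) + E) = √((-30)² + 41227/163) = √(900 + 41227/163) = √(187927/163) = √30632101/163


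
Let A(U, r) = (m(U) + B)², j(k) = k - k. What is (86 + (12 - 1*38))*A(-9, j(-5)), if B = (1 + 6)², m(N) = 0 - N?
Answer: 201840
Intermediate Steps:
m(N) = -N
B = 49 (B = 7² = 49)
j(k) = 0
A(U, r) = (49 - U)² (A(U, r) = (-U + 49)² = (49 - U)²)
(86 + (12 - 1*38))*A(-9, j(-5)) = (86 + (12 - 1*38))*(-49 - 9)² = (86 + (12 - 38))*(-58)² = (86 - 26)*3364 = 60*3364 = 201840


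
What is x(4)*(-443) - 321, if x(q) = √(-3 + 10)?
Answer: -321 - 443*√7 ≈ -1493.1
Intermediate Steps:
x(q) = √7
x(4)*(-443) - 321 = √7*(-443) - 321 = -443*√7 - 321 = -321 - 443*√7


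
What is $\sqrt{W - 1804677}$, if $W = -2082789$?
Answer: $i \sqrt{3887466} \approx 1971.7 i$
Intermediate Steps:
$\sqrt{W - 1804677} = \sqrt{-2082789 - 1804677} = \sqrt{-3887466} = i \sqrt{3887466}$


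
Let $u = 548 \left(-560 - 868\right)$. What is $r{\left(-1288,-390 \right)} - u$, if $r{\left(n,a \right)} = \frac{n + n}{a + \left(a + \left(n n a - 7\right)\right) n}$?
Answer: $\frac{326055276444163784}{416660630513} \approx 7.8254 \cdot 10^{5}$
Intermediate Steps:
$r{\left(n,a \right)} = \frac{2 n}{a + n \left(-7 + a + a n^{2}\right)}$ ($r{\left(n,a \right)} = \frac{2 n}{a + \left(a + \left(n^{2} a - 7\right)\right) n} = \frac{2 n}{a + \left(a + \left(a n^{2} - 7\right)\right) n} = \frac{2 n}{a + \left(a + \left(-7 + a n^{2}\right)\right) n} = \frac{2 n}{a + \left(-7 + a + a n^{2}\right) n} = \frac{2 n}{a + n \left(-7 + a + a n^{2}\right)}$)
$u = -782544$ ($u = 548 \left(-1428\right) = -782544$)
$r{\left(-1288,-390 \right)} - u = 2 \left(-1288\right) \frac{1}{-390 - -9016 - -502320 - 390 \left(-1288\right)^{3}} - -782544 = 2 \left(-1288\right) \frac{1}{-390 + 9016 + 502320 - -833320750080} + 782544 = 2 \left(-1288\right) \frac{1}{-390 + 9016 + 502320 + 833320750080} + 782544 = 2 \left(-1288\right) \frac{1}{833321261026} + 782544 = - \frac{1288}{416660630513} + 782544 = \frac{326055276444163784}{416660630513}$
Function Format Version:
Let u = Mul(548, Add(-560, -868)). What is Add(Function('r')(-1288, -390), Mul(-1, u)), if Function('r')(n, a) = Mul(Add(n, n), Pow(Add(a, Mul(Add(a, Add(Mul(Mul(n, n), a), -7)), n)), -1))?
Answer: Rational(326055276444163784, 416660630513) ≈ 7.8254e+5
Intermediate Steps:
Function('r')(n, a) = Mul(2, n, Pow(Add(a, Mul(n, Add(-7, a, Mul(a, Pow(n, 2))))), -1)) (Function('r')(n, a) = Mul(Mul(2, n), Pow(Add(a, Mul(Add(a, Add(Mul(Pow(n, 2), a), -7)), n)), -1)) = Mul(Mul(2, n), Pow(Add(a, Mul(Add(a, Add(Mul(a, Pow(n, 2)), -7)), n)), -1)) = Mul(Mul(2, n), Pow(Add(a, Mul(Add(a, Add(-7, Mul(a, Pow(n, 2)))), n)), -1)) = Mul(Mul(2, n), Pow(Add(a, Mul(Add(-7, a, Mul(a, Pow(n, 2))), n)), -1)) = Mul(Mul(2, n), Pow(Add(a, Mul(n, Add(-7, a, Mul(a, Pow(n, 2))))), -1)) = Mul(2, n, Pow(Add(a, Mul(n, Add(-7, a, Mul(a, Pow(n, 2))))), -1)))
u = -782544 (u = Mul(548, -1428) = -782544)
Add(Function('r')(-1288, -390), Mul(-1, u)) = Add(Mul(2, -1288, Pow(Add(-390, Mul(-7, -1288), Mul(-390, -1288), Mul(-390, Pow(-1288, 3))), -1)), Mul(-1, -782544)) = Add(Mul(2, -1288, Pow(Add(-390, 9016, 502320, Mul(-390, -2136719872)), -1)), 782544) = Add(Mul(2, -1288, Pow(Add(-390, 9016, 502320, 833320750080), -1)), 782544) = Add(Mul(2, -1288, Pow(833321261026, -1)), 782544) = Add(Mul(2, -1288, Rational(1, 833321261026)), 782544) = Add(Rational(-1288, 416660630513), 782544) = Rational(326055276444163784, 416660630513)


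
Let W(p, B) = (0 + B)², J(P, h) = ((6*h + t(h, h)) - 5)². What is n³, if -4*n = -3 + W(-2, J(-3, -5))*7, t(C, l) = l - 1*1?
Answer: -120926150807407966441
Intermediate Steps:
t(C, l) = -1 + l (t(C, l) = l - 1 = -1 + l)
J(P, h) = (-6 + 7*h)² (J(P, h) = ((6*h + (-1 + h)) - 5)² = ((-1 + 7*h) - 5)² = (-6 + 7*h)²)
W(p, B) = B²
n = -4945081 (n = -(-3 + ((-6 + 7*(-5))²)²*7)/4 = -(-3 + ((-6 - 35)²)²*7)/4 = -(-3 + ((-41)²)²*7)/4 = -(-3 + 1681²*7)/4 = -(-3 + 2825761*7)/4 = -(-3 + 19780327)/4 = -¼*19780324 = -4945081)
n³ = (-4945081)³ = -120926150807407966441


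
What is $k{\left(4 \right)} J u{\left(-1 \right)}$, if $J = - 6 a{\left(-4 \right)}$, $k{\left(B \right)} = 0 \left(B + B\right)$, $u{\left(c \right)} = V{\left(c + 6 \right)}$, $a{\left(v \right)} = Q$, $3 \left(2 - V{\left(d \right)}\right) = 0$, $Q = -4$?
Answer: $0$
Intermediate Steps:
$V{\left(d \right)} = 2$ ($V{\left(d \right)} = 2 - 0 = 2 + 0 = 2$)
$a{\left(v \right)} = -4$
$u{\left(c \right)} = 2$
$k{\left(B \right)} = 0$ ($k{\left(B \right)} = 0 \cdot 2 B = 0$)
$J = 24$ ($J = \left(-6\right) \left(-4\right) = 24$)
$k{\left(4 \right)} J u{\left(-1 \right)} = 0 \cdot 24 \cdot 2 = 0 \cdot 2 = 0$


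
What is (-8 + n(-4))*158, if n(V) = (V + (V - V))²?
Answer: 1264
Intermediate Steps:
n(V) = V² (n(V) = (V + 0)² = V²)
(-8 + n(-4))*158 = (-8 + (-4)²)*158 = (-8 + 16)*158 = 8*158 = 1264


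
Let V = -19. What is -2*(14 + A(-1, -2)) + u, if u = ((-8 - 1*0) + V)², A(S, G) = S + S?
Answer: 705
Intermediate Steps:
A(S, G) = 2*S
u = 729 (u = ((-8 - 1*0) - 19)² = ((-8 + 0) - 19)² = (-8 - 19)² = (-27)² = 729)
-2*(14 + A(-1, -2)) + u = -2*(14 + 2*(-1)) + 729 = -2*(14 - 2) + 729 = -2*12 + 729 = -24 + 729 = 705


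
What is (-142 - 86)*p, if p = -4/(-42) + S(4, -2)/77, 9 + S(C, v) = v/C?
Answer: 494/77 ≈ 6.4156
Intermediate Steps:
S(C, v) = -9 + v/C
p = -13/462 (p = -4/(-42) + (-9 - 2/4)/77 = -4*(-1/42) + (-9 - 2*¼)*(1/77) = 2/21 + (-9 - ½)*(1/77) = 2/21 - 19/2*1/77 = 2/21 - 19/154 = -13/462 ≈ -0.028139)
(-142 - 86)*p = (-142 - 86)*(-13/462) = -228*(-13/462) = 494/77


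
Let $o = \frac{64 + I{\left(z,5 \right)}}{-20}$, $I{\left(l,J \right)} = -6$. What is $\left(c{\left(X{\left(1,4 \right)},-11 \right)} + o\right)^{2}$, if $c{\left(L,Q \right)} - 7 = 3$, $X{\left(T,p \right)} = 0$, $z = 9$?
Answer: $\frac{5041}{100} \approx 50.41$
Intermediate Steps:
$c{\left(L,Q \right)} = 10$ ($c{\left(L,Q \right)} = 7 + 3 = 10$)
$o = - \frac{29}{10}$ ($o = \frac{64 - 6}{-20} = 58 \left(- \frac{1}{20}\right) = - \frac{29}{10} \approx -2.9$)
$\left(c{\left(X{\left(1,4 \right)},-11 \right)} + o\right)^{2} = \left(10 - \frac{29}{10}\right)^{2} = \left(\frac{71}{10}\right)^{2} = \frac{5041}{100}$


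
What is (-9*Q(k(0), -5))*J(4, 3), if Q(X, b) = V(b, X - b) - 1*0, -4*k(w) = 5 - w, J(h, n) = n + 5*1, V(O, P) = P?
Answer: -270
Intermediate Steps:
J(h, n) = 5 + n (J(h, n) = n + 5 = 5 + n)
k(w) = -5/4 + w/4 (k(w) = -(5 - w)/4 = -5/4 + w/4)
Q(X, b) = X - b (Q(X, b) = (X - b) - 1*0 = (X - b) + 0 = X - b)
(-9*Q(k(0), -5))*J(4, 3) = (-9*((-5/4 + (¼)*0) - 1*(-5)))*(5 + 3) = -9*((-5/4 + 0) + 5)*8 = -9*(-5/4 + 5)*8 = -9*15/4*8 = -135/4*8 = -270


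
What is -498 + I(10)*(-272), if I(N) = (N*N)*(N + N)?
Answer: -544498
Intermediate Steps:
I(N) = 2*N³ (I(N) = N²*(2*N) = 2*N³)
-498 + I(10)*(-272) = -498 + (2*10³)*(-272) = -498 + (2*1000)*(-272) = -498 + 2000*(-272) = -498 - 544000 = -544498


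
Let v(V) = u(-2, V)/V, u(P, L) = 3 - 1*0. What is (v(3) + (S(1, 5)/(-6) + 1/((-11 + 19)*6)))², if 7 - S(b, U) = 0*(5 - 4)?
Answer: 49/2304 ≈ 0.021267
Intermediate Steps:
u(P, L) = 3 (u(P, L) = 3 + 0 = 3)
S(b, U) = 7 (S(b, U) = 7 - 0*(5 - 4) = 7 - 0 = 7 - 1*0 = 7 + 0 = 7)
v(V) = 3/V
(v(3) + (S(1, 5)/(-6) + 1/((-11 + 19)*6)))² = (3/3 + (7/(-6) + 1/((-11 + 19)*6)))² = (3*(⅓) + (7*(-⅙) + (⅙)/8))² = (1 + (-7/6 + (⅛)*(⅙)))² = (1 + (-7/6 + 1/48))² = (1 - 55/48)² = (-7/48)² = 49/2304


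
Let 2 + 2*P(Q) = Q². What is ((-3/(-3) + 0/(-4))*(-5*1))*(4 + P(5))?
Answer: -155/2 ≈ -77.500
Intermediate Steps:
P(Q) = -1 + Q²/2
((-3/(-3) + 0/(-4))*(-5*1))*(4 + P(5)) = ((-3/(-3) + 0/(-4))*(-5*1))*(4 + (-1 + (½)*5²)) = ((-3*(-⅓) + 0*(-¼))*(-5))*(4 + (-1 + (½)*25)) = ((1 + 0)*(-5))*(4 + (-1 + 25/2)) = (1*(-5))*(4 + 23/2) = -5*31/2 = -155/2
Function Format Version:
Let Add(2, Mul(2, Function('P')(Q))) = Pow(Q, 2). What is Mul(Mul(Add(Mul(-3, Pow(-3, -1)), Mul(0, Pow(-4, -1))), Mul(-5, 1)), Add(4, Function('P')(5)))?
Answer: Rational(-155, 2) ≈ -77.500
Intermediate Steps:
Function('P')(Q) = Add(-1, Mul(Rational(1, 2), Pow(Q, 2)))
Mul(Mul(Add(Mul(-3, Pow(-3, -1)), Mul(0, Pow(-4, -1))), Mul(-5, 1)), Add(4, Function('P')(5))) = Mul(Mul(Add(Mul(-3, Pow(-3, -1)), Mul(0, Pow(-4, -1))), Mul(-5, 1)), Add(4, Add(-1, Mul(Rational(1, 2), Pow(5, 2))))) = Mul(Mul(Add(Mul(-3, Rational(-1, 3)), Mul(0, Rational(-1, 4))), -5), Add(4, Add(-1, Mul(Rational(1, 2), 25)))) = Mul(Mul(Add(1, 0), -5), Add(4, Add(-1, Rational(25, 2)))) = Mul(Mul(1, -5), Add(4, Rational(23, 2))) = Mul(-5, Rational(31, 2)) = Rational(-155, 2)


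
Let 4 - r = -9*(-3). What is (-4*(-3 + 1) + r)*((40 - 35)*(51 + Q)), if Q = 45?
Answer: -7200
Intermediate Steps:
r = -23 (r = 4 - (-9)*(-3) = 4 - 1*27 = 4 - 27 = -23)
(-4*(-3 + 1) + r)*((40 - 35)*(51 + Q)) = (-4*(-3 + 1) - 23)*((40 - 35)*(51 + 45)) = (-4*(-2) - 23)*(5*96) = (8 - 23)*480 = -15*480 = -7200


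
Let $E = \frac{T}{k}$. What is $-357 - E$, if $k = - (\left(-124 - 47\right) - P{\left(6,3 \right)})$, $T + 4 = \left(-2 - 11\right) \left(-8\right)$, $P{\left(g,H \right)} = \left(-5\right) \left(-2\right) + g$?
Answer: $- \frac{66859}{187} \approx -357.53$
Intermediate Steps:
$P{\left(g,H \right)} = 10 + g$
$T = 100$ ($T = -4 + \left(-2 - 11\right) \left(-8\right) = -4 - -104 = -4 + 104 = 100$)
$k = 187$ ($k = - (\left(-124 - 47\right) - \left(10 + 6\right)) = - (-171 - 16) = \left(-1\right) \left(-187\right) = 187$)
$E = \frac{100}{187} \approx 0.53476$
$-357 - E = -357 - \frac{100}{187} = - \frac{66859}{187}$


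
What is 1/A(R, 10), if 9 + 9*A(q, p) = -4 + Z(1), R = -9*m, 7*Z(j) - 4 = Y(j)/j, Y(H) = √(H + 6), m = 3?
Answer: -5481/7562 - 63*√7/7562 ≈ -0.74685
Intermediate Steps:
Y(H) = √(6 + H)
Z(j) = 4/7 + √(6 + j)/(7*j) (Z(j) = 4/7 + (√(6 + j)/j)/7 = 4/7 + √(6 + j)/(7*j))
R = -27 (R = -9*3 = -27)
A(q, p) = -29/21 + √7/63 (A(q, p) = -1 + (-4 + (⅐)*(√(6 + 1) + 4*1)/1)/9 = -1 + (-4 + (⅐)*1*(√7 + 4))/9 = -1 + (-4 + (⅐)*1*(4 + √7))/9 = -1 + (-4 + (4/7 + √7/7))/9 = -1 + (-24/7 + √7/7)/9 = -1 + (-8/21 + √7/63) = -29/21 + √7/63)
1/A(R, 10) = 1/(-29/21 + √7/63)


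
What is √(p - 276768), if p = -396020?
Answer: 2*I*√168197 ≈ 820.24*I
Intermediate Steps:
√(p - 276768) = √(-396020 - 276768) = √(-672788) = 2*I*√168197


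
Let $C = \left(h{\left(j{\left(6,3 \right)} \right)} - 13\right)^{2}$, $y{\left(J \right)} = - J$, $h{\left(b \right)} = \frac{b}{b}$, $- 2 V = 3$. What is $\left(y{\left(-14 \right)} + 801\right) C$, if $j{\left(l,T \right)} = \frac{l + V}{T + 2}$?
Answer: $117360$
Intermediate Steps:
$V = - \frac{3}{2}$ ($V = \left(- \frac{1}{2}\right) 3 = - \frac{3}{2} \approx -1.5$)
$j{\left(l,T \right)} = \frac{- \frac{3}{2} + l}{2 + T}$ ($j{\left(l,T \right)} = \frac{l - \frac{3}{2}}{T + 2} = \frac{- \frac{3}{2} + l}{2 + T}$)
$h{\left(b \right)} = 1$
$C = 144$ ($C = \left(1 - 13\right)^{2} = \left(-12\right)^{2} = 144$)
$\left(y{\left(-14 \right)} + 801\right) C = \left(\left(-1\right) \left(-14\right) + 801\right) 144 = \left(14 + 801\right) 144 = 815 \cdot 144 = 117360$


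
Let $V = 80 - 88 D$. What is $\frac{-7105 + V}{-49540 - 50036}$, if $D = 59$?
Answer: $\frac{12217}{99576} \approx 0.12269$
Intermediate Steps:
$V = -5112$ ($V = 80 - 5192 = -5112$)
$\frac{-7105 + V}{-49540 - 50036} = \frac{-7105 - 5112}{-49540 - 50036} = - \frac{12217}{-99576} = \left(-12217\right) \left(- \frac{1}{99576}\right) = \frac{12217}{99576}$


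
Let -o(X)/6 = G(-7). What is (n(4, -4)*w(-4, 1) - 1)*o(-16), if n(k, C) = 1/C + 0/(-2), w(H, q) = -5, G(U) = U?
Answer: 21/2 ≈ 10.500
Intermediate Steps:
o(X) = 42 (o(X) = -6*(-7) = 42)
n(k, C) = 1/C (n(k, C) = 1/C + 0*(-½) = 1/C + 0 = 1/C)
(n(4, -4)*w(-4, 1) - 1)*o(-16) = (-5/(-4) - 1)*42 = (-¼*(-5) - 1)*42 = (5/4 - 1)*42 = (¼)*42 = 21/2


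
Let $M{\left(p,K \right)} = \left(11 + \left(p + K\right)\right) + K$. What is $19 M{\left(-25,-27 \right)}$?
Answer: $-1292$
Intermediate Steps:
$M{\left(p,K \right)} = 11 + p + 2 K$ ($M{\left(p,K \right)} = \left(11 + \left(K + p\right)\right) + K = \left(11 + K + p\right) + K = 11 + p + 2 K$)
$19 M{\left(-25,-27 \right)} = 19 \left(11 - 25 + 2 \left(-27\right)\right) = 19 \left(11 - 25 - 54\right) = 19 \left(-68\right) = -1292$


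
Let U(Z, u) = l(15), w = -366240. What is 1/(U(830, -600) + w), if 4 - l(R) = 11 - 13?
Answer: -1/366234 ≈ -2.7305e-6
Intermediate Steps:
l(R) = 6 (l(R) = 4 - (11 - 13) = 4 - 1*(-2) = 4 + 2 = 6)
U(Z, u) = 6
1/(U(830, -600) + w) = 1/(6 - 366240) = 1/(-366234) = -1/366234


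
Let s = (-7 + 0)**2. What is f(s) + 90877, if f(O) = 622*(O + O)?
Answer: 151833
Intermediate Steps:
s = 49 (s = (-7)**2 = 49)
f(O) = 1244*O (f(O) = 622*(2*O) = 1244*O)
f(s) + 90877 = 1244*49 + 90877 = 60956 + 90877 = 151833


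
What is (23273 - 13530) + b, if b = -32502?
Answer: -22759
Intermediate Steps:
(23273 - 13530) + b = (23273 - 13530) - 32502 = 9743 - 32502 = -22759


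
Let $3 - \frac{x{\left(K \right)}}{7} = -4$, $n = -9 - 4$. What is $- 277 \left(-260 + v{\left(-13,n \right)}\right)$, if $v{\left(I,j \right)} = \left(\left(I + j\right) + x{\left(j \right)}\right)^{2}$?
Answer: $-74513$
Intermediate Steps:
$n = -13$
$x{\left(K \right)} = 49$ ($x{\left(K \right)} = 21 - -28 = 21 + 28 = 49$)
$v{\left(I,j \right)} = \left(49 + I + j\right)^{2}$ ($v{\left(I,j \right)} = \left(\left(I + j\right) + 49\right)^{2} = \left(49 + I + j\right)^{2}$)
$- 277 \left(-260 + v{\left(-13,n \right)}\right) = - 277 \left(-260 + \left(49 - 13 - 13\right)^{2}\right) = - 277 \left(-260 + 23^{2}\right) = - 277 \left(-260 + 529\right) = \left(-277\right) 269 = -74513$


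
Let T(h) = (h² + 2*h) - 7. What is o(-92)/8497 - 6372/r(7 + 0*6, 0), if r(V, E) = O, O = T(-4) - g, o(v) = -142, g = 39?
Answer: 27068744/161443 ≈ 167.67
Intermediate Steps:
T(h) = -7 + h² + 2*h
O = -38 (O = (-7 + (-4)² + 2*(-4)) - 1*39 = (-7 + 16 - 8) - 39 = 1 - 39 = -38)
r(V, E) = -38
o(-92)/8497 - 6372/r(7 + 0*6, 0) = -142/8497 - 6372/(-38) = -142*1/8497 - 6372*(-1/38) = -142/8497 + 3186/19 = 27068744/161443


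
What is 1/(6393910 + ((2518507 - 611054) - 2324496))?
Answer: 1/5976867 ≈ 1.6731e-7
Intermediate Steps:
1/(6393910 + ((2518507 - 611054) - 2324496)) = 1/(6393910 + (1907453 - 2324496)) = 1/(6393910 - 417043) = 1/5976867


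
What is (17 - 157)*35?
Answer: -4900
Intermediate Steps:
(17 - 157)*35 = -140*35 = -4900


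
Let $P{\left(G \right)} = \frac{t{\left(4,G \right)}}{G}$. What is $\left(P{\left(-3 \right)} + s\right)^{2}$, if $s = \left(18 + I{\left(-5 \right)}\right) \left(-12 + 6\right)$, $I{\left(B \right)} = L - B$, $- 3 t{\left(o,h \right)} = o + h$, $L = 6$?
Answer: $\frac{2449225}{81} \approx 30237.0$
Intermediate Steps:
$t{\left(o,h \right)} = - \frac{h}{3} - \frac{o}{3}$ ($t{\left(o,h \right)} = - \frac{o + h}{3} = - \frac{h + o}{3} = - \frac{h}{3} - \frac{o}{3}$)
$P{\left(G \right)} = \frac{- \frac{4}{3} - \frac{G}{3}}{G}$ ($P{\left(G \right)} = \frac{- \frac{G}{3} - \frac{4}{3}}{G} = \frac{- \frac{4}{3} - \frac{G}{3}}{G}$)
$I{\left(B \right)} = 6 - B$
$s = -174$ ($s = \left(18 + \left(6 - -5\right)\right) \left(-12 + 6\right) = \left(18 + \left(6 + 5\right)\right) \left(-6\right) = \left(18 + 11\right) \left(-6\right) = 29 \left(-6\right) = -174$)
$\left(P{\left(-3 \right)} + s\right)^{2} = \left(\frac{-4 - -3}{3 \left(-3\right)} - 174\right)^{2} = \left(\frac{1}{3} \left(- \frac{1}{3}\right) \left(-4 + 3\right) - 174\right)^{2} = \left(\frac{1}{3} \left(- \frac{1}{3}\right) \left(-1\right) - 174\right)^{2} = \left(\frac{1}{9} - 174\right)^{2} = \left(- \frac{1565}{9}\right)^{2} = \frac{2449225}{81}$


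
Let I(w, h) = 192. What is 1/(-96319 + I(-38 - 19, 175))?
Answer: -1/96127 ≈ -1.0403e-5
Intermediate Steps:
1/(-96319 + I(-38 - 19, 175)) = 1/(-96319 + 192) = 1/(-96127) = -1/96127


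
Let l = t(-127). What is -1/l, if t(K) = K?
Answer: 1/127 ≈ 0.0078740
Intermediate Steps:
l = -127
-1/l = -1/(-127) = -1*(-1/127) = 1/127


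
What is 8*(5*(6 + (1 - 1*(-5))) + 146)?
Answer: 1648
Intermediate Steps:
8*(5*(6 + (1 - 1*(-5))) + 146) = 8*(5*(6 + (1 + 5)) + 146) = 8*(5*(6 + 6) + 146) = 8*(5*12 + 146) = 8*(60 + 146) = 8*206 = 1648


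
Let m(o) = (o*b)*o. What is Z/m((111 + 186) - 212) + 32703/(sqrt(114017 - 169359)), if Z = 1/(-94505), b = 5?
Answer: -1/3413993125 - 32703*I*sqrt(55342)/55342 ≈ -2.9291e-10 - 139.01*I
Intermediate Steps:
m(o) = 5*o**2 (m(o) = (o*5)*o = (5*o)*o = 5*o**2)
Z = -1/94505 ≈ -1.0581e-5
Z/m((111 + 186) - 212) + 32703/(sqrt(114017 - 169359)) = -1/(5*((111 + 186) - 212)**2)/94505 + 32703/(sqrt(114017 - 169359)) = -1/(5*(297 - 212)**2)/94505 + 32703/(sqrt(-55342)) = -1/(94505*(5*85**2)) + 32703/((I*sqrt(55342))) = -1/(94505*(5*7225)) + 32703*(-I*sqrt(55342)/55342) = -1/94505/36125 - 32703*I*sqrt(55342)/55342 = -1/94505*1/36125 - 32703*I*sqrt(55342)/55342 = -1/3413993125 - 32703*I*sqrt(55342)/55342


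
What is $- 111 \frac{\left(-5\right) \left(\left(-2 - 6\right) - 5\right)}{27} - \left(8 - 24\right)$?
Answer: $- \frac{2261}{9} \approx -251.22$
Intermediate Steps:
$- 111 \frac{\left(-5\right) \left(\left(-2 - 6\right) - 5\right)}{27} - \left(8 - 24\right) = - 111 - 5 \left(\left(-2 - 6\right) - 5\right) \frac{1}{27} - \left(8 - 24\right) = - 111 - 5 \left(-8 - 5\right) \frac{1}{27} - -16 = - 111 \left(-5\right) \left(-13\right) \frac{1}{27} + 16 = - 111 \cdot 65 \cdot \frac{1}{27} + 16 = \left(-111\right) \frac{65}{27} + 16 = - \frac{2405}{9} + 16 = - \frac{2261}{9}$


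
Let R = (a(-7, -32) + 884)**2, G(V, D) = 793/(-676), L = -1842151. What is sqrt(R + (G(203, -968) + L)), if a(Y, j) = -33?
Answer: I*sqrt(755734993)/26 ≈ 1057.3*I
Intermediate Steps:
G(V, D) = -61/52 (G(V, D) = 793*(-1/676) = -61/52)
R = 724201 (R = (-33 + 884)**2 = 851**2 = 724201)
sqrt(R + (G(203, -968) + L)) = sqrt(724201 + (-61/52 - 1842151)) = sqrt(724201 - 95791913/52) = sqrt(-58133461/52) = I*sqrt(755734993)/26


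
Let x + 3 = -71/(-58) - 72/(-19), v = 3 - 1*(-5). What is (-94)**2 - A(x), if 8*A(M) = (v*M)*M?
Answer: 10725549783/1214404 ≈ 8831.9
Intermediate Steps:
v = 8 (v = 3 + 5 = 8)
x = 2219/1102 (x = -3 + (-71/(-58) - 72/(-19)) = -3 + (-71*(-1/58) - 72*(-1/19)) = -3 + (71/58 + 72/19) = -3 + 5525/1102 = 2219/1102 ≈ 2.0136)
A(M) = M**2 (A(M) = ((8*M)*M)/8 = (8*M**2)/8 = M**2)
(-94)**2 - A(x) = (-94)**2 - (2219/1102)**2 = 8836 - 1*4923961/1214404 = 8836 - 4923961/1214404 = 10725549783/1214404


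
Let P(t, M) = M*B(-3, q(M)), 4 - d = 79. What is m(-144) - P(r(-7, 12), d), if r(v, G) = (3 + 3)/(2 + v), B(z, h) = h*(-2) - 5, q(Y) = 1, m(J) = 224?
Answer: -301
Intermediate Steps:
d = -75 (d = 4 - 1*79 = 4 - 79 = -75)
B(z, h) = -5 - 2*h (B(z, h) = -2*h - 5 = -5 - 2*h)
r(v, G) = 6/(2 + v)
P(t, M) = -7*M (P(t, M) = M*(-5 - 2*1) = M*(-5 - 2) = M*(-7) = -7*M)
m(-144) - P(r(-7, 12), d) = 224 - (-7)*(-75) = 224 - 1*525 = 224 - 525 = -301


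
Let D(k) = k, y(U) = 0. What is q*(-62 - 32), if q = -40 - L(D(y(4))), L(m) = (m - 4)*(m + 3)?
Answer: 2632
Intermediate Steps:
L(m) = (-4 + m)*(3 + m)
q = -28 (q = -40 - (-12 + 0**2 - 1*0) = -40 - (-12 + 0 + 0) = -40 - 1*(-12) = -40 + 12 = -28)
q*(-62 - 32) = -28*(-62 - 32) = -28*(-94) = 2632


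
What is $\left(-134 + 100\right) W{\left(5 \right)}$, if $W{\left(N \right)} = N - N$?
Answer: $0$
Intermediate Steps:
$W{\left(N \right)} = 0$
$\left(-134 + 100\right) W{\left(5 \right)} = \left(-134 + 100\right) 0 = \left(-34\right) 0 = 0$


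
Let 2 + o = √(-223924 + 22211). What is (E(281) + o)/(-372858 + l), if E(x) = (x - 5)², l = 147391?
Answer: -76174/225467 - I*√201713/225467 ≈ -0.33785 - 0.001992*I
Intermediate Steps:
E(x) = (-5 + x)²
o = -2 + I*√201713 (o = -2 + √(-223924 + 22211) = -2 + √(-201713) = -2 + I*√201713 ≈ -2.0 + 449.12*I)
(E(281) + o)/(-372858 + l) = ((-5 + 281)² + (-2 + I*√201713))/(-372858 + 147391) = (276² + (-2 + I*√201713))/(-225467) = (76176 + (-2 + I*√201713))*(-1/225467) = (76174 + I*√201713)*(-1/225467) = -76174/225467 - I*√201713/225467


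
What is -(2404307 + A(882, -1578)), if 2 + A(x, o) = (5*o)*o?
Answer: -14854725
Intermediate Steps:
A(x, o) = -2 + 5*o² (A(x, o) = -2 + (5*o)*o = -2 + 5*o²)
-(2404307 + A(882, -1578)) = -(2404307 + (-2 + 5*(-1578)²)) = -(2404307 + (-2 + 5*2490084)) = -(2404307 + (-2 + 12450420)) = -(2404307 + 12450418) = -1*14854725 = -14854725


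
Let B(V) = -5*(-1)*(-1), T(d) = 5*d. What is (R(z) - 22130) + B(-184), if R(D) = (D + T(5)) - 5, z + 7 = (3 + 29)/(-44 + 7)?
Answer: -818546/37 ≈ -22123.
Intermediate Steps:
B(V) = -5 (B(V) = 5*(-1) = -5)
z = -291/37 (z = -7 + (3 + 29)/(-44 + 7) = -7 + 32/(-37) = -7 + 32*(-1/37) = -7 - 32/37 = -291/37 ≈ -7.8649)
R(D) = 20 + D (R(D) = (D + 5*5) - 5 = (D + 25) - 5 = (25 + D) - 5 = 20 + D)
(R(z) - 22130) + B(-184) = ((20 - 291/37) - 22130) - 5 = (449/37 - 22130) - 5 = -818361/37 - 5 = -818546/37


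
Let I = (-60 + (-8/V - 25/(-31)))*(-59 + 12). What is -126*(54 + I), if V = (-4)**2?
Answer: -11169585/31 ≈ -3.6031e+5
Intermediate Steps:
V = 16
I = 173947/62 (I = (-60 + (-8/16 - 25/(-31)))*(-59 + 12) = (-60 + (-8*1/16 - 25*(-1/31)))*(-47) = (-60 + (-1/2 + 25/31))*(-47) = (-60 + 19/62)*(-47) = -3701/62*(-47) = 173947/62 ≈ 2805.6)
-126*(54 + I) = -126*(54 + 173947/62) = -126*177295/62 = -11169585/31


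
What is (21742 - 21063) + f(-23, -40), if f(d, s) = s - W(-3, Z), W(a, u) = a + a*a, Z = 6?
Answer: 633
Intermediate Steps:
W(a, u) = a + a**2
f(d, s) = -6 + s (f(d, s) = s - (-3)*(1 - 3) = s - (-3)*(-2) = s - 1*6 = s - 6 = -6 + s)
(21742 - 21063) + f(-23, -40) = (21742 - 21063) + (-6 - 40) = 679 - 46 = 633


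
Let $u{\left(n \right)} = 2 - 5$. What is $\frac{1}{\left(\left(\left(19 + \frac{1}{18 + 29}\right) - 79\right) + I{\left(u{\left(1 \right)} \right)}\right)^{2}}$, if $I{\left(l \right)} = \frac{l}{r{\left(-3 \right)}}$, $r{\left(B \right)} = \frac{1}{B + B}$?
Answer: $\frac{2209}{3892729} \approx 0.00056747$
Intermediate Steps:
$r{\left(B \right)} = \frac{1}{2 B}$
$u{\left(n \right)} = -3$
$I{\left(l \right)} = - 6 l$ ($I{\left(l \right)} = \frac{l}{\frac{1}{2} \frac{1}{-3}} = \frac{l}{\frac{1}{2} \left(- \frac{1}{3}\right)} = \frac{l}{- \frac{1}{6}} = l \left(-6\right) = - 6 l$)
$\frac{1}{\left(\left(\left(19 + \frac{1}{18 + 29}\right) - 79\right) + I{\left(u{\left(1 \right)} \right)}\right)^{2}} = \frac{1}{\left(\left(\left(19 + \frac{1}{18 + 29}\right) - 79\right) - -18\right)^{2}} = \frac{1}{\left(\left(\left(19 + \frac{1}{47}\right) - 79\right) + 18\right)^{2}} = \frac{1}{\left(\left(\frac{894}{47} - 79\right) + 18\right)^{2}} = \frac{1}{\left(- \frac{2819}{47} + 18\right)^{2}} = \frac{1}{\left(- \frac{1973}{47}\right)^{2}} = \frac{1}{\frac{3892729}{2209}} = \frac{2209}{3892729}$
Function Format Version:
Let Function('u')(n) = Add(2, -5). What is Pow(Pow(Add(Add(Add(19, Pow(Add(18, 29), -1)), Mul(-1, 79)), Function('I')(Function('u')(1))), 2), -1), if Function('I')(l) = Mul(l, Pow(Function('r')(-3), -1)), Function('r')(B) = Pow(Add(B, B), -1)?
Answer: Rational(2209, 3892729) ≈ 0.00056747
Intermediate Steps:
Function('r')(B) = Mul(Rational(1, 2), Pow(B, -1)) (Function('r')(B) = Pow(Mul(2, B), -1) = Mul(Rational(1, 2), Pow(B, -1)))
Function('u')(n) = -3
Function('I')(l) = Mul(-6, l) (Function('I')(l) = Mul(l, Pow(Mul(Rational(1, 2), Pow(-3, -1)), -1)) = Mul(l, Pow(Mul(Rational(1, 2), Rational(-1, 3)), -1)) = Mul(l, Pow(Rational(-1, 6), -1)) = Mul(l, -6) = Mul(-6, l))
Pow(Pow(Add(Add(Add(19, Pow(Add(18, 29), -1)), Mul(-1, 79)), Function('I')(Function('u')(1))), 2), -1) = Pow(Pow(Add(Add(Add(19, Pow(Add(18, 29), -1)), Mul(-1, 79)), Mul(-6, -3)), 2), -1) = Pow(Pow(Add(Add(Add(19, Pow(47, -1)), -79), 18), 2), -1) = Pow(Pow(Add(Add(Add(19, Rational(1, 47)), -79), 18), 2), -1) = Pow(Pow(Add(Add(Rational(894, 47), -79), 18), 2), -1) = Pow(Pow(Add(Rational(-2819, 47), 18), 2), -1) = Pow(Pow(Rational(-1973, 47), 2), -1) = Pow(Rational(3892729, 2209), -1) = Rational(2209, 3892729)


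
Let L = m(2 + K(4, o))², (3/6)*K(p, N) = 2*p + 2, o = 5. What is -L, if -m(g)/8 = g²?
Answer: -14992384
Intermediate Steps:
K(p, N) = 4 + 4*p (K(p, N) = 2*(2*p + 2) = 2*(2 + 2*p) = 4 + 4*p)
m(g) = -8*g²
L = 14992384 (L = (-8*(2 + (4 + 4*4))²)² = (-8*(2 + (4 + 16))²)² = (-8*(2 + 20)²)² = (-8*22²)² = (-8*484)² = (-3872)² = 14992384)
-L = -1*14992384 = -14992384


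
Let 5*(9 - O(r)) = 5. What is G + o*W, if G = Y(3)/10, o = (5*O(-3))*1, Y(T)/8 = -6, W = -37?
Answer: -7424/5 ≈ -1484.8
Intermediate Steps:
O(r) = 8 (O(r) = 9 - ⅕*5 = 9 - 1 = 8)
Y(T) = -48 (Y(T) = 8*(-6) = -48)
o = 40 (o = (5*8)*1 = 40*1 = 40)
G = -24/5 (G = -48/10 = -48*⅒ = -24/5 ≈ -4.8000)
G + o*W = -24/5 + 40*(-37) = -24/5 - 1480 = -7424/5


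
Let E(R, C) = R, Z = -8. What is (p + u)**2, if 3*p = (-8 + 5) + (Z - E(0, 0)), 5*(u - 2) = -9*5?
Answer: 1024/9 ≈ 113.78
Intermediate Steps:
u = -7 (u = 2 + (-9*5)/5 = 2 + (1/5)*(-45) = 2 - 9 = -7)
p = -11/3 (p = ((-8 + 5) + (-8 - 1*0))/3 = (-3 + (-8 + 0))/3 = (-3 - 8)/3 = (1/3)*(-11) = -11/3 ≈ -3.6667)
(p + u)**2 = (-11/3 - 7)**2 = (-32/3)**2 = 1024/9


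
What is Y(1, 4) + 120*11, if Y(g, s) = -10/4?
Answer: 2635/2 ≈ 1317.5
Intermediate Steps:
Y(g, s) = -5/2 (Y(g, s) = -10*1/4 = -5/2)
Y(1, 4) + 120*11 = -5/2 + 120*11 = -5/2 + 1320 = 2635/2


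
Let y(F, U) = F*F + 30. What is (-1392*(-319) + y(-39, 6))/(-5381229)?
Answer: -21219/256249 ≈ -0.082806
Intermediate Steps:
y(F, U) = 30 + F² (y(F, U) = F² + 30 = 30 + F²)
(-1392*(-319) + y(-39, 6))/(-5381229) = (-1392*(-319) + (30 + (-39)²))/(-5381229) = (444048 + (30 + 1521))*(-1/5381229) = (444048 + 1551)*(-1/5381229) = 445599*(-1/5381229) = -21219/256249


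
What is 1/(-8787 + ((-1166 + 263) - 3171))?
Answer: -1/12861 ≈ -7.7754e-5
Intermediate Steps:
1/(-8787 + ((-1166 + 263) - 3171)) = 1/(-8787 + (-903 - 3171)) = 1/(-8787 - 4074) = 1/(-12861) = -1/12861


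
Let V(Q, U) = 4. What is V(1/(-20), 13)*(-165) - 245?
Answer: -905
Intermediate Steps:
V(1/(-20), 13)*(-165) - 245 = 4*(-165) - 245 = -660 - 245 = -905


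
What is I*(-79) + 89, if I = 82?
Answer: -6389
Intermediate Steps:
I*(-79) + 89 = 82*(-79) + 89 = -6478 + 89 = -6389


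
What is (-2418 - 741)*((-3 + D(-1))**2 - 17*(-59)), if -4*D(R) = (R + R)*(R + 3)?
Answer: -3181113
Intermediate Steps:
D(R) = -R*(3 + R)/2 (D(R) = -(R + R)*(R + 3)/4 = -2*R*(3 + R)/4 = -R*(3 + R)/2)
(-2418 - 741)*((-3 + D(-1))**2 - 17*(-59)) = (-2418 - 741)*((-3 - 1/2*(-1)*(3 - 1))**2 - 17*(-59)) = -3159*((-3 - 1/2*(-1)*2)**2 + 1003) = -3159*((-3 + 1)**2 + 1003) = -3159*((-2)**2 + 1003) = -3159*(4 + 1003) = -3159*1007 = -3181113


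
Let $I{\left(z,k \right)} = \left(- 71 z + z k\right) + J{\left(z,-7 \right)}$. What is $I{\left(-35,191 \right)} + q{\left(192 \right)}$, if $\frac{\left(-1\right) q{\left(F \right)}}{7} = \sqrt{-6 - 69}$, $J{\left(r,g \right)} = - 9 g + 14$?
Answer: $-4123 - 35 i \sqrt{3} \approx -4123.0 - 60.622 i$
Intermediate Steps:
$J{\left(r,g \right)} = 14 - 9 g$
$q{\left(F \right)} = - 35 i \sqrt{3}$ ($q{\left(F \right)} = - 7 \sqrt{-6 - 69} = - 7 \sqrt{-75} = - 7 \cdot 5 i \sqrt{3} = - 35 i \sqrt{3}$)
$I{\left(z,k \right)} = 77 - 71 z + k z$ ($I{\left(z,k \right)} = \left(- 71 z + z k\right) + \left(14 - -63\right) = \left(- 71 z + k z\right) + \left(14 + 63\right) = \left(- 71 z + k z\right) + 77 = 77 - 71 z + k z$)
$I{\left(-35,191 \right)} + q{\left(192 \right)} = \left(77 - -2485 + 191 \left(-35\right)\right) - 35 i \sqrt{3} = \left(77 + 2485 - 6685\right) - 35 i \sqrt{3} = -4123 - 35 i \sqrt{3}$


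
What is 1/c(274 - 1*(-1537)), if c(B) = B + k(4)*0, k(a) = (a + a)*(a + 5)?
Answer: 1/1811 ≈ 0.00055218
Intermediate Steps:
k(a) = 2*a*(5 + a) (k(a) = (2*a)*(5 + a) = 2*a*(5 + a))
c(B) = B (c(B) = B + (2*4*(5 + 4))*0 = B + (2*4*9)*0 = B + 72*0 = B + 0 = B)
1/c(274 - 1*(-1537)) = 1/(274 - 1*(-1537)) = 1/(274 + 1537) = 1/1811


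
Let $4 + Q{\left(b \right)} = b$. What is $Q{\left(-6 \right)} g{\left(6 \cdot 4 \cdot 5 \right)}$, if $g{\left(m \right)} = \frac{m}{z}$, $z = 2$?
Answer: $-600$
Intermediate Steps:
$g{\left(m \right)} = \frac{m}{2}$
$Q{\left(b \right)} = -4 + b$
$Q{\left(-6 \right)} g{\left(6 \cdot 4 \cdot 5 \right)} = \left(-4 - 6\right) \frac{6 \cdot 4 \cdot 5}{2} = - 10 \frac{24 \cdot 5}{2} = - 10 \cdot \frac{1}{2} \cdot 120 = \left(-10\right) 60 = -600$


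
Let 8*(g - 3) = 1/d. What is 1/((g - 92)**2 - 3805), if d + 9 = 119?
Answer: 774400/3187273761 ≈ 0.00024297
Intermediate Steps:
d = 110 (d = -9 + 119 = 110)
g = 2641/880 (g = 3 + (1/8)/110 = 3 + (1/8)*(1/110) = 3 + 1/880 = 2641/880 ≈ 3.0011)
1/((g - 92)**2 - 3805) = 1/((2641/880 - 92)**2 - 3805) = 1/((-78319/880)**2 - 3805) = 1/(6133865761/774400 - 3805) = 1/(3187273761/774400) = 774400/3187273761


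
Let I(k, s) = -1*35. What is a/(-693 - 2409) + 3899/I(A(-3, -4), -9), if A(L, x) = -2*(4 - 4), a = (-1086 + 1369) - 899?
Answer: -78397/705 ≈ -111.20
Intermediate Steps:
a = -616 (a = 283 - 899 = -616)
A(L, x) = 0 (A(L, x) = -2*0 = 0)
I(k, s) = -35
a/(-693 - 2409) + 3899/I(A(-3, -4), -9) = -616/(-693 - 2409) + 3899/(-35) = -616/(-3102) + 3899*(-1/35) = -616*(-1/3102) - 557/5 = 28/141 - 557/5 = -78397/705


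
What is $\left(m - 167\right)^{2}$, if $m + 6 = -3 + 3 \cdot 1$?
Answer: $29929$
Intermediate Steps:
$m = -6$ ($m = -6 + \left(-3 + 3 \cdot 1\right) = -6 + \left(-3 + 3\right) = -6 + 0 = -6$)
$\left(m - 167\right)^{2} = \left(-6 - 167\right)^{2} = \left(-173\right)^{2} = 29929$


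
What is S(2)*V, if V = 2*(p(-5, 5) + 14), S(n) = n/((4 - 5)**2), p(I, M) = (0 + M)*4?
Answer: 136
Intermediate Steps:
p(I, M) = 4*M (p(I, M) = M*4 = 4*M)
S(n) = n (S(n) = n/((-1)**2) = n/1 = n*1 = n)
V = 68 (V = 2*(4*5 + 14) = 2*(20 + 14) = 2*34 = 68)
S(2)*V = 2*68 = 136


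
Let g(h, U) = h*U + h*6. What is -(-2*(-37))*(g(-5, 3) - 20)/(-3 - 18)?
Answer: -4810/21 ≈ -229.05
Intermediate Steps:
g(h, U) = 6*h + U*h (g(h, U) = U*h + 6*h = 6*h + U*h)
-(-2*(-37))*(g(-5, 3) - 20)/(-3 - 18) = -(-2*(-37))*(-5*(6 + 3) - 20)/(-3 - 18) = -74*(-5*9 - 20)/(-21) = -74*(-45 - 20)*(-1/21) = -74*(-65*(-1/21)) = -74*65/21 = -1*4810/21 = -4810/21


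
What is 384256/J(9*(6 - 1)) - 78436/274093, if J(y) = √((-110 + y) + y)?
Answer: -78436/274093 - 192128*I*√5/5 ≈ -0.28617 - 85922.0*I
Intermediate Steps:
J(y) = √(-110 + 2*y)
384256/J(9*(6 - 1)) - 78436/274093 = 384256/(√(-110 + 2*(9*(6 - 1)))) - 78436/274093 = 384256/(√(-110 + 2*(9*5))) - 78436*1/274093 = 384256/(√(-110 + 2*45)) - 78436/274093 = 384256/(√(-110 + 90)) - 78436/274093 = 384256/(√(-20)) - 78436/274093 = 384256/((2*I*√5)) - 78436/274093 = 384256*(-I*√5/10) - 78436/274093 = -192128*I*√5/5 - 78436/274093 = -78436/274093 - 192128*I*√5/5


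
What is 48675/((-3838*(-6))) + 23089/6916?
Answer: 952116/174629 ≈ 5.4522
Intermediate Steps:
48675/((-3838*(-6))) + 23089/6916 = 48675/23028 + 23089*(1/6916) = 48675*(1/23028) + 23089/6916 = 16225/7676 + 23089/6916 = 952116/174629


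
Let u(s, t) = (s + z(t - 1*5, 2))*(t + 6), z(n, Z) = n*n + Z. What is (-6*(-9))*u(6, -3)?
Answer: 11664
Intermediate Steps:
z(n, Z) = Z + n**2 (z(n, Z) = n**2 + Z = Z + n**2)
u(s, t) = (6 + t)*(2 + s + (-5 + t)**2) (u(s, t) = (s + (2 + (t - 1*5)**2))*(t + 6) = (s + (2 + (t - 5)**2))*(6 + t) = (s + (2 + (-5 + t)**2))*(6 + t) = (2 + s + (-5 + t)**2)*(6 + t) = (6 + t)*(2 + s + (-5 + t)**2))
(-6*(-9))*u(6, -3) = (-6*(-9))*(162 + (-3)**3 - 33*(-3) - 4*(-3)**2 + 6*6 + 6*(-3)) = 54*(162 - 27 + 99 - 4*9 + 36 - 18) = 54*(162 - 27 + 99 - 36 + 36 - 18) = 54*216 = 11664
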